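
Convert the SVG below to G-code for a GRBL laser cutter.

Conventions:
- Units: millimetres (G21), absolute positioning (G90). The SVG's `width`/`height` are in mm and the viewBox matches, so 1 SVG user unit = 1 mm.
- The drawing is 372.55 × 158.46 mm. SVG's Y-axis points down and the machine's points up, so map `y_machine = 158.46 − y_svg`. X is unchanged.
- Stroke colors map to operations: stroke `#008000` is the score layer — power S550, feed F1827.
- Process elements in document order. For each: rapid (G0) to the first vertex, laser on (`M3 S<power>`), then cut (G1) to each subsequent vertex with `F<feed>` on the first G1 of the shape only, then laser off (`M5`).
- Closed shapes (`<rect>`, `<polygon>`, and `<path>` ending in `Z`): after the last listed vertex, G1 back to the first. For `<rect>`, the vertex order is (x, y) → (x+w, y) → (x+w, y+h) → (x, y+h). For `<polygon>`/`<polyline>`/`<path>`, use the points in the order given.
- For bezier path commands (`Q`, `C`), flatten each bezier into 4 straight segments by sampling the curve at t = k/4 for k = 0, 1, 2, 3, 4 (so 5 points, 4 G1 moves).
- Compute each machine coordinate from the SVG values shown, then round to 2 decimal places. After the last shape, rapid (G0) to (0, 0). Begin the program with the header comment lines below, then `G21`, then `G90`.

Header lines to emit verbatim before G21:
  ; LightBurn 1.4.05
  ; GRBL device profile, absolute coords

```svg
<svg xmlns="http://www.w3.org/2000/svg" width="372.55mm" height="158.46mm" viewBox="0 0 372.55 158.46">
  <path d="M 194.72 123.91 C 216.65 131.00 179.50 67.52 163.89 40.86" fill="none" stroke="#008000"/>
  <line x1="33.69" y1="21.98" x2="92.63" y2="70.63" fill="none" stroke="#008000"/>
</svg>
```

; LightBurn 1.4.05
; GRBL device profile, absolute coords
G21
G90
G0 X194.72 Y34.55
M3 S550
G1 X201.35 Y40.79 F1827
G1 X193.38 Y63.42
G1 X178.38 Y92.38
G1 X163.89 Y117.60
M5
G0 X33.69 Y136.48
M3 S550
G1 X92.63 Y87.83 F1827
M5
G0 X0.00 Y0.00

viewBox `0 0 372.55 158.46` with mm width/height → 1 unit = 1 mm. Flip: y_m = 158.46 − y_svg.

**Shape 1** — `<path>` cubic bezier, stroke `#008000` → score (S550, F1827). Control points (SVG): P0=(194.72,123.91), P1=(216.65,131.00), P2=(179.50,67.52), P3=(163.89,40.86); sampled at t=k/4. Machine vertices: (194.72,34.55) → (201.35,40.79) → (193.38,63.42) → (178.38,92.38) → (163.89,117.60). Open path.

**Shape 2** — `<line>` line segment, stroke `#008000` → score (S550, F1827). Machine vertices: (33.69,136.48) → (92.63,87.83). Open path.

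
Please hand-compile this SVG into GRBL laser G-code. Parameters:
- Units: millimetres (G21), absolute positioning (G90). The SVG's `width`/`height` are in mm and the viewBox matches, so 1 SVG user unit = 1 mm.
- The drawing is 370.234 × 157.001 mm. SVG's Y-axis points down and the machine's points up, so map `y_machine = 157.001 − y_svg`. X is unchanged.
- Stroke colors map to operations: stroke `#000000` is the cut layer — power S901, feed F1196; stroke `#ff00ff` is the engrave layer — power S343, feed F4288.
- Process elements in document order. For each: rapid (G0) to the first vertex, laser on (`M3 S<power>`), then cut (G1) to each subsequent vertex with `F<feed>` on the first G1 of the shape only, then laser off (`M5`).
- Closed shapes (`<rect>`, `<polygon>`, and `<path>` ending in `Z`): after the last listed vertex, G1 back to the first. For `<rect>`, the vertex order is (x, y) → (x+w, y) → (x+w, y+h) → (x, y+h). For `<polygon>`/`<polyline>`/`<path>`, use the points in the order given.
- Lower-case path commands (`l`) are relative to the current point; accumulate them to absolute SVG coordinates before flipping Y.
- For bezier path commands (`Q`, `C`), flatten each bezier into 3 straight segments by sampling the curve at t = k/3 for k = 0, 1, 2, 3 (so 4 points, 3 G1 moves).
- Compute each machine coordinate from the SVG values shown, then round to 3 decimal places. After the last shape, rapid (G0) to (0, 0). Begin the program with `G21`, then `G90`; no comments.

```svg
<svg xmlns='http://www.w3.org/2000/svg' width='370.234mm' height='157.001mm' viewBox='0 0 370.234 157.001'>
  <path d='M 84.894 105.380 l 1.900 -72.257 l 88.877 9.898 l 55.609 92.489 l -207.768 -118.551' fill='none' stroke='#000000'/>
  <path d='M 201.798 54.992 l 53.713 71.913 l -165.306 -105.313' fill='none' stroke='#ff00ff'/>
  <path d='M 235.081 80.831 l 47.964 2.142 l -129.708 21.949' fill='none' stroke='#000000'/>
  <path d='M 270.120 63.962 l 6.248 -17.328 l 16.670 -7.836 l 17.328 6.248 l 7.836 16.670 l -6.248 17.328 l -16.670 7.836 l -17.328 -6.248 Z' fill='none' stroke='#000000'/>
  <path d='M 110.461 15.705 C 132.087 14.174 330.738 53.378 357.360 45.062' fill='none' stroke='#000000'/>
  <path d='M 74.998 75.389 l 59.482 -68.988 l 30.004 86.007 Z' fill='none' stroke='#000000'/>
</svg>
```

G21
G90
G0 X84.894 Y51.621
M3 S901
G1 X86.794 Y123.878 F1196
G1 X175.671 Y113.980
G1 X231.280 Y21.491
G1 X23.512 Y140.042
M5
G0 X201.798 Y102.009
M3 S343
G1 X255.511 Y30.096 F4288
G1 X90.205 Y135.409
M5
G0 X235.081 Y76.170
M3 S901
G1 X283.045 Y74.028 F1196
G1 X153.337 Y52.079
M5
G0 X270.120 Y93.039
M3 S901
G1 X276.368 Y110.367 F1196
G1 X293.038 Y118.203
G1 X310.366 Y111.955
G1 X318.202 Y95.285
G1 X311.954 Y77.957
G1 X295.284 Y70.121
G1 X277.956 Y76.369
G1 X270.120 Y93.039
M5
G0 X110.461 Y141.296
M3 S901
G1 X178.167 Y132.517 F1196
G1 X286.323 Y116.194
G1 X357.360 Y111.939
M5
G0 X74.998 Y81.612
M3 S901
G1 X134.480 Y150.600 F1196
G1 X164.484 Y64.593
G1 X74.998 Y81.612
M5
G0 X0.000 Y0.000

viewBox `0 0 370.234 157.001` with mm width/height → 1 unit = 1 mm. Flip: y_m = 157.001 − y_svg.

**Shape 1** — `<path>` open polyline, stroke `#000000` → cut (S901, F1196). Machine vertices: (84.894,51.621) → (86.794,123.878) → (175.671,113.980) → (231.280,21.491) → (23.512,140.042). Open path.

**Shape 2** — `<path>` open polyline, stroke `#ff00ff` → engrave (S343, F4288). Machine vertices: (201.798,102.009) → (255.511,30.096) → (90.205,135.409). Open path.

**Shape 3** — `<path>` open polyline, stroke `#000000` → cut (S901, F1196). Machine vertices: (235.081,76.170) → (283.045,74.028) → (153.337,52.079). Open path.

**Shape 4** — `<path>` regular polygon, stroke `#000000` → cut (S901, F1196). Machine vertices: (270.120,93.039) → (276.368,110.367) → (293.038,118.203) → (310.366,111.955) → (318.202,95.285) → (311.954,77.957) → (295.284,70.121) → (277.956,76.369) → (270.120,93.039). Closed: final G1 returns to the first vertex.

**Shape 5** — `<path>` cubic bezier, stroke `#000000` → cut (S901, F1196). Control points (SVG): P0=(110.461,15.705), P1=(132.087,14.174), P2=(330.738,53.378), P3=(357.360,45.062); sampled at t=k/3. Machine vertices: (110.461,141.296) → (178.167,132.517) → (286.323,116.194) → (357.360,111.939). Open path.

**Shape 6** — `<path>` regular polygon, stroke `#000000` → cut (S901, F1196). Machine vertices: (74.998,81.612) → (134.480,150.600) → (164.484,64.593) → (74.998,81.612). Closed: final G1 returns to the first vertex.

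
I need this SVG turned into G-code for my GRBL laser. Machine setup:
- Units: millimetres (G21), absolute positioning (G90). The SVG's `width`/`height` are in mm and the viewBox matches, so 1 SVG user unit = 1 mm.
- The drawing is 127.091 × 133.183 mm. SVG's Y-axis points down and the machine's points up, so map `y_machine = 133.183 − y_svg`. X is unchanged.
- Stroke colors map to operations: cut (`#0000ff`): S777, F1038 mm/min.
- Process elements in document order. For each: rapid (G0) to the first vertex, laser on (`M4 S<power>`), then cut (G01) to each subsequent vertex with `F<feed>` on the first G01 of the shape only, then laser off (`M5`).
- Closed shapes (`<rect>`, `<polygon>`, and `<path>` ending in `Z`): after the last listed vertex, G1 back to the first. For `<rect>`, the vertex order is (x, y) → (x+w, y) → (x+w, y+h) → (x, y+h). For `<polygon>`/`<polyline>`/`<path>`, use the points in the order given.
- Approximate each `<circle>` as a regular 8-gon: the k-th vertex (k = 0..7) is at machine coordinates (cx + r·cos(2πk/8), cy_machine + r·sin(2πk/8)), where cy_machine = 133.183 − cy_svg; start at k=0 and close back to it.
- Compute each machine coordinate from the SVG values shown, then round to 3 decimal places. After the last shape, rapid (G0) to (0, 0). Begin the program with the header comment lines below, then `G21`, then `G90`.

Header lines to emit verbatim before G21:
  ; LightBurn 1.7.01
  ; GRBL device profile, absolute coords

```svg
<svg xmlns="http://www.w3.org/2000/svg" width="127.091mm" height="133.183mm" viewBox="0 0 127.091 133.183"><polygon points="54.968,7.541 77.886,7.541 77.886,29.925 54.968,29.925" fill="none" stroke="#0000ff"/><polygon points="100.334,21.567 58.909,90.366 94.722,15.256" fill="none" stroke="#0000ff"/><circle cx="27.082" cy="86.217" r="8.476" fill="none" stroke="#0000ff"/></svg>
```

; LightBurn 1.7.01
; GRBL device profile, absolute coords
G21
G90
G0 X54.968 Y125.642
M4 S777
G01 X77.886 Y125.642 F1038
G01 X77.886 Y103.258
G01 X54.968 Y103.258
G01 X54.968 Y125.642
M5
G0 X100.334 Y111.616
M4 S777
G01 X58.909 Y42.817 F1038
G01 X94.722 Y117.927
G01 X100.334 Y111.616
M5
G0 X35.558 Y46.966
M4 S777
G01 X33.075 Y52.959 F1038
G01 X27.082 Y55.442
G01 X21.089 Y52.959
G01 X18.606 Y46.966
G01 X21.089 Y40.973
G01 X27.082 Y38.490
G01 X33.075 Y40.973
G01 X35.558 Y46.966
M5
G0 X0.000 Y0.000

Since the viewBox matches the mm dimensions, user units are millimetres directly. The only transform is the Y-flip y_m = 133.183 − y_svg.

Shape 1 is a rectangle drawn with `<polygon>`. Its stroke #0000ff means cut at S777, F1038. After flipping Y the toolpath is (54.968,125.642) → (77.886,125.642) → (77.886,103.258) → (54.968,103.258) → (54.968,125.642), returning to the start.

Shape 2 is a closed polygon drawn with `<polygon>`. Its stroke #0000ff means cut at S777, F1038. After flipping Y the toolpath is (100.334,111.616) → (58.909,42.817) → (94.722,117.927) → (100.334,111.616), returning to the start.

Shape 3 is a circle drawn with `<circle>`. Its stroke #0000ff means cut at S777, F1038. After flipping Y the toolpath is (35.558,46.966) → (33.075,52.959) → (27.082,55.442) → (21.089,52.959) → (18.606,46.966) → (21.089,40.973) → (27.082,38.490) → (33.075,40.973) → (35.558,46.966), returning to the start.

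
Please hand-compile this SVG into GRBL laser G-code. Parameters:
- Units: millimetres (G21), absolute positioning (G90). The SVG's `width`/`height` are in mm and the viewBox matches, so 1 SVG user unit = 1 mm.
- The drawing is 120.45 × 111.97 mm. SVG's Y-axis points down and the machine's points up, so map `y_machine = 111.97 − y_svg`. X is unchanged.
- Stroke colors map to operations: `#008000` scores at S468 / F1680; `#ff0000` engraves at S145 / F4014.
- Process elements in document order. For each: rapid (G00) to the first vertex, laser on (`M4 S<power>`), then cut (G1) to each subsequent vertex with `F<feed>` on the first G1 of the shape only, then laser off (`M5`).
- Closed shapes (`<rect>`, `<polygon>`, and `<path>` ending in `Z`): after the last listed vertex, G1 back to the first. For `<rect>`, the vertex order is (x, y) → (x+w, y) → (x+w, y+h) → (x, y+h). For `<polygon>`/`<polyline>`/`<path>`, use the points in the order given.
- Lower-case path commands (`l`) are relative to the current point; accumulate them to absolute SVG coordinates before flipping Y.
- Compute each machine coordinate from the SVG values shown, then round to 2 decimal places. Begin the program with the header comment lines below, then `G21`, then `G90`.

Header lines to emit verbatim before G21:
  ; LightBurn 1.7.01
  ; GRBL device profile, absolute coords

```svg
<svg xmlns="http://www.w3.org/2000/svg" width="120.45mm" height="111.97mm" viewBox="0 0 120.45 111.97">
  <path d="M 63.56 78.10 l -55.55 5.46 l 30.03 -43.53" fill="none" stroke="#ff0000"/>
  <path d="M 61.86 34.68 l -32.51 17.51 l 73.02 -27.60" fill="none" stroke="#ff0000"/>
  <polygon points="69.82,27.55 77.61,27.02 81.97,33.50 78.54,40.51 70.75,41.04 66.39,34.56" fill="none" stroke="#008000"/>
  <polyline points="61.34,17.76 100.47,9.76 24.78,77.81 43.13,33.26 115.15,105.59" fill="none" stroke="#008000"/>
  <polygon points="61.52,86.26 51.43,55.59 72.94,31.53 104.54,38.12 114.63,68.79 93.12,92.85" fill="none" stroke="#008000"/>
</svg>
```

; LightBurn 1.7.01
; GRBL device profile, absolute coords
G21
G90
G00 X63.56 Y33.87
M4 S145
G1 X8.01 Y28.41 F4014
G1 X38.04 Y71.94
M5
G00 X61.86 Y77.29
M4 S145
G1 X29.35 Y59.78 F4014
G1 X102.37 Y87.38
M5
G00 X69.82 Y84.42
M4 S468
G1 X77.61 Y84.95 F1680
G1 X81.97 Y78.47
G1 X78.54 Y71.46
G1 X70.75 Y70.93
G1 X66.39 Y77.41
G1 X69.82 Y84.42
M5
G00 X61.34 Y94.21
M4 S468
G1 X100.47 Y102.21 F1680
G1 X24.78 Y34.16
G1 X43.13 Y78.71
G1 X115.15 Y6.38
M5
G00 X61.52 Y25.71
M4 S468
G1 X51.43 Y56.38 F1680
G1 X72.94 Y80.44
G1 X104.54 Y73.85
G1 X114.63 Y43.18
G1 X93.12 Y19.12
G1 X61.52 Y25.71
M5

Since the viewBox matches the mm dimensions, user units are millimetres directly. The only transform is the Y-flip y_m = 111.97 − y_svg.

Shape 1 is a open polyline drawn with `<path>`. Its stroke #ff0000 means engrave at S145, F4014. After flipping Y the toolpath is (63.56,33.87) → (8.01,28.41) → (38.04,71.94).

Shape 2 is a open polyline drawn with `<path>`. Its stroke #ff0000 means engrave at S145, F4014. After flipping Y the toolpath is (61.86,77.29) → (29.35,59.78) → (102.37,87.38).

Shape 3 is a regular polygon drawn with `<polygon>`. Its stroke #008000 means score at S468, F1680. After flipping Y the toolpath is (69.82,84.42) → (77.61,84.95) → (81.97,78.47) → (78.54,71.46) → (70.75,70.93) → (66.39,77.41) → (69.82,84.42), returning to the start.

Shape 4 is a open polyline drawn with `<polyline>`. Its stroke #008000 means score at S468, F1680. After flipping Y the toolpath is (61.34,94.21) → (100.47,102.21) → (24.78,34.16) → (43.13,78.71) → (115.15,6.38).

Shape 5 is a regular polygon drawn with `<polygon>`. Its stroke #008000 means score at S468, F1680. After flipping Y the toolpath is (61.52,25.71) → (51.43,56.38) → (72.94,80.44) → (104.54,73.85) → (114.63,43.18) → (93.12,19.12) → (61.52,25.71), returning to the start.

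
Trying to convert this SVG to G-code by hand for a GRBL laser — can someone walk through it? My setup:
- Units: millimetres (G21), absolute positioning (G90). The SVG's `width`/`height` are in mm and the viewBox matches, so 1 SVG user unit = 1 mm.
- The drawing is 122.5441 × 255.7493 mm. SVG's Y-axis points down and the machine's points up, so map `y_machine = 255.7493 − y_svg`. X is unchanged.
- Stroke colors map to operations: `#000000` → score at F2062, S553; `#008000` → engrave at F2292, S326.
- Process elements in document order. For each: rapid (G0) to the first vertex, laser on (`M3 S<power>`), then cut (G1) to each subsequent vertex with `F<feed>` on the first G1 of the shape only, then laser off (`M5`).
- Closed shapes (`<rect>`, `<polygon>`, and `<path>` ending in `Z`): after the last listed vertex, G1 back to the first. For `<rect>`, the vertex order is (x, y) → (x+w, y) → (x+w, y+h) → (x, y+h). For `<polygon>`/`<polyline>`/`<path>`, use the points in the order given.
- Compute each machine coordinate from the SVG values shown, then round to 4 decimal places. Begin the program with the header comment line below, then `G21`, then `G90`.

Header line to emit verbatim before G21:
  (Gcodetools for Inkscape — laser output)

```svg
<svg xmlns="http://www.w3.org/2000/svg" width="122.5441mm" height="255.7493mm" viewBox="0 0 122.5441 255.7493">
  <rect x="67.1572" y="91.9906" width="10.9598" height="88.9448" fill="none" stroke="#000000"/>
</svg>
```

(Gcodetools for Inkscape — laser output)
G21
G90
G0 X67.1572 Y163.7587
M3 S553
G1 X78.1170 Y163.7587 F2062
G1 X78.1170 Y74.8139
G1 X67.1572 Y74.8139
G1 X67.1572 Y163.7587
M5

viewBox `0 0 122.5441 255.7493` with mm width/height → 1 unit = 1 mm. Flip: y_m = 255.7493 − y_svg.

**Shape 1** — `<rect>` rectangle, stroke `#000000` → score (S553, F2062). Machine vertices: (67.1572,163.7587) → (78.1170,163.7587) → (78.1170,74.8139) → (67.1572,74.8139) → (67.1572,163.7587). Closed: final G1 returns to the first vertex.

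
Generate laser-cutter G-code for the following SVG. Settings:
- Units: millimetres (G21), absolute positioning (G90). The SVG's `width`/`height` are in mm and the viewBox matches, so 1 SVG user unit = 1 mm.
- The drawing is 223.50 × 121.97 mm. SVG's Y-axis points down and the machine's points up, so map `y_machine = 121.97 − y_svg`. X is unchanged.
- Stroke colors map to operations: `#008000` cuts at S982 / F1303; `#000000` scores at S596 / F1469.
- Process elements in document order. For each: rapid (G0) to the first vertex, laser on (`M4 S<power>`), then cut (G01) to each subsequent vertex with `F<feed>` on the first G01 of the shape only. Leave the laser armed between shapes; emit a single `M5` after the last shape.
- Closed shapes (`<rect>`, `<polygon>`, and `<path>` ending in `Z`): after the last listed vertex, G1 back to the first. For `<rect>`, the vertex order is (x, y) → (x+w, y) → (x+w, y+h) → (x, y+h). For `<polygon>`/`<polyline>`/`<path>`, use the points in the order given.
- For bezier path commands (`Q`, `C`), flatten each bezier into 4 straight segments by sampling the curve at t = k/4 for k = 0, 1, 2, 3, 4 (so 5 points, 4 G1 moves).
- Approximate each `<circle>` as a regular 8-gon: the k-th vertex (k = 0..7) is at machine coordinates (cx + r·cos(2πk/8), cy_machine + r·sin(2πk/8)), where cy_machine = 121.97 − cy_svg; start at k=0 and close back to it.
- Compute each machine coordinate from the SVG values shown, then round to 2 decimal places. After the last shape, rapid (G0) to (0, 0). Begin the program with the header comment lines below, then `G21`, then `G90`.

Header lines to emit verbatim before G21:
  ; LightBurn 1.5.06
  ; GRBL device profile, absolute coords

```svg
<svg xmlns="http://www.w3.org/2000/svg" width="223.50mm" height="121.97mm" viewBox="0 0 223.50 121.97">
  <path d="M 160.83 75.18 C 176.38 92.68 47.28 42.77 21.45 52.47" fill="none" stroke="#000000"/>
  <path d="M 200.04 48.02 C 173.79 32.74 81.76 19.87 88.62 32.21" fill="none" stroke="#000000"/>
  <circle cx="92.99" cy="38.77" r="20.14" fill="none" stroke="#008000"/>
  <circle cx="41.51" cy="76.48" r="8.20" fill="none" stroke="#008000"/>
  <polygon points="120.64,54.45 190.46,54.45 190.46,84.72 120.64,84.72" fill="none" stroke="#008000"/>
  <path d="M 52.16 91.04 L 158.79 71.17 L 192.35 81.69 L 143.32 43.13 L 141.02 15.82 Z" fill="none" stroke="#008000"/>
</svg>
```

; LightBurn 1.5.06
; GRBL device profile, absolute coords
G21
G90
G0 X160.83 Y46.79
M4 S596
G01 X149.24 Y44.32 F1469
G01 X106.66 Y55.22
G01 X56.31 Y67.58
G01 X21.45 Y69.50
G0 X200.04 Y73.95
M4 S596
G01 X170.59 Y84.60 F1469
G01 X131.91 Y92.21
G01 X99.44 Y94.64
G01 X88.62 Y89.76
G0 X113.13 Y83.20
M4 S982
G01 X107.23 Y97.44 F1303
G01 X92.99 Y103.34
G01 X78.75 Y97.44
G01 X72.85 Y83.20
G01 X78.75 Y68.96
G01 X92.99 Y63.06
G01 X107.23 Y68.96
G01 X113.13 Y83.20
G0 X49.71 Y45.49
M4 S982
G01 X47.31 Y51.29 F1303
G01 X41.51 Y53.69
G01 X35.71 Y51.29
G01 X33.31 Y45.49
G01 X35.71 Y39.69
G01 X41.51 Y37.29
G01 X47.31 Y39.69
G01 X49.71 Y45.49
G0 X120.64 Y67.52
M4 S982
G01 X190.46 Y67.52 F1303
G01 X190.46 Y37.25
G01 X120.64 Y37.25
G01 X120.64 Y67.52
G0 X52.16 Y30.93
M4 S982
G01 X158.79 Y50.80 F1303
G01 X192.35 Y40.28
G01 X143.32 Y78.84
G01 X141.02 Y106.15
G01 X52.16 Y30.93
M5
G0 X0.00 Y0.00

Since the viewBox matches the mm dimensions, user units are millimetres directly. The only transform is the Y-flip y_m = 121.97 − y_svg.

Shape 1 is a cubic bezier drawn with `<path>`. Its stroke #000000 means score at S596, F1469. After flipping Y the toolpath is (160.83,46.79) → (149.24,44.32) → (106.66,55.22) → (56.31,67.58) → (21.45,69.50).

Shape 2 is a cubic bezier drawn with `<path>`. Its stroke #000000 means score at S596, F1469. After flipping Y the toolpath is (200.04,73.95) → (170.59,84.60) → (131.91,92.21) → (99.44,94.64) → (88.62,89.76).

Shape 3 is a circle drawn with `<circle>`. Its stroke #008000 means cut at S982, F1303. After flipping Y the toolpath is (113.13,83.20) → (107.23,97.44) → (92.99,103.34) → (78.75,97.44) → (72.85,83.20) → (78.75,68.96) → (92.99,63.06) → (107.23,68.96) → (113.13,83.20), returning to the start.

Shape 4 is a circle drawn with `<circle>`. Its stroke #008000 means cut at S982, F1303. After flipping Y the toolpath is (49.71,45.49) → (47.31,51.29) → (41.51,53.69) → (35.71,51.29) → (33.31,45.49) → (35.71,39.69) → (41.51,37.29) → (47.31,39.69) → (49.71,45.49), returning to the start.

Shape 5 is a rectangle drawn with `<polygon>`. Its stroke #008000 means cut at S982, F1303. After flipping Y the toolpath is (120.64,67.52) → (190.46,67.52) → (190.46,37.25) → (120.64,37.25) → (120.64,67.52), returning to the start.

Shape 6 is a closed polygon drawn with `<path>`. Its stroke #008000 means cut at S982, F1303. After flipping Y the toolpath is (52.16,30.93) → (158.79,50.80) → (192.35,40.28) → (143.32,78.84) → (141.02,106.15) → (52.16,30.93), returning to the start.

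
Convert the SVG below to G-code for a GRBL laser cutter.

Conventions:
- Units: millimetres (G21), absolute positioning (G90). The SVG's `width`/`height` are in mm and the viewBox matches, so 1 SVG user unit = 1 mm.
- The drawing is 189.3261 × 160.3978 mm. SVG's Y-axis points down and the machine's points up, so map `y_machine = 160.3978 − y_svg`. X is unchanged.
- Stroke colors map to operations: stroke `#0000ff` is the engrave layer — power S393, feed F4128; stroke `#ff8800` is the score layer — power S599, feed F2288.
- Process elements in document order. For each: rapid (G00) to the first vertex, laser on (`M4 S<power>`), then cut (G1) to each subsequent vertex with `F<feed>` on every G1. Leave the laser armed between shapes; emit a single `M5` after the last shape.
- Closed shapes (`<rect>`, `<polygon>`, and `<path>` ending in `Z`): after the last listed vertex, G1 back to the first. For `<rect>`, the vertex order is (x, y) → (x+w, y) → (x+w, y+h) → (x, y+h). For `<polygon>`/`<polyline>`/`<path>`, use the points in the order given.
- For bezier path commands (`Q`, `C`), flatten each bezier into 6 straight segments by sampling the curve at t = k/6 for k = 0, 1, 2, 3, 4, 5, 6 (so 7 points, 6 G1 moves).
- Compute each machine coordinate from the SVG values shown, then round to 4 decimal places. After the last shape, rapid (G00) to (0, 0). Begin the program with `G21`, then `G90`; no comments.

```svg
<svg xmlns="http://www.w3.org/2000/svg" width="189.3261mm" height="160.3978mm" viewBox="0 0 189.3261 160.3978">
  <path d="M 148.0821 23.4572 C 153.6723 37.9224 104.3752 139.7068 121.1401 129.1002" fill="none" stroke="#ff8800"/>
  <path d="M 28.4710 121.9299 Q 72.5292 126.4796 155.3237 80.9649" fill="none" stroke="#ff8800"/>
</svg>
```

G21
G90
G00 X148.0821 Y136.9406
M4 S599
G1 X146.8632 Y123.3560 F2288
G1 X139.8561 Y100.7657 F2288
G1 X130.4206 Y74.7172 F2288
G1 X121.9163 Y50.7580 F2288
G1 X117.7029 Y34.4356 F2288
G1 X121.1401 Y31.2976 F2288
G00 X28.4710 Y38.4679
M4 S599
G1 X44.2331 Y38.3420 F2288
G1 X62.1472 Y40.9975 F2288
G1 X82.2133 Y46.4343 F2288
G1 X104.4314 Y54.6525 F2288
G1 X128.8015 Y65.6520 F2288
G1 X155.3237 Y79.4329 F2288
M5
G00 X0.0000 Y0.0000

Since the viewBox matches the mm dimensions, user units are millimetres directly. The only transform is the Y-flip y_m = 160.3978 − y_svg.

Shape 1 is a cubic bezier drawn with `<path>`. Its stroke #ff8800 means score at S599, F2288. After flipping Y the toolpath is (148.0821,136.9406) → (146.8632,123.3560) → (139.8561,100.7657) → (130.4206,74.7172) → (121.9163,50.7580) → (117.7029,34.4356) → (121.1401,31.2976).

Shape 2 is a quadratic bezier drawn with `<path>`. Its stroke #ff8800 means score at S599, F2288. After flipping Y the toolpath is (28.4710,38.4679) → (44.2331,38.3420) → (62.1472,40.9975) → (82.2133,46.4343) → (104.4314,54.6525) → (128.8015,65.6520) → (155.3237,79.4329).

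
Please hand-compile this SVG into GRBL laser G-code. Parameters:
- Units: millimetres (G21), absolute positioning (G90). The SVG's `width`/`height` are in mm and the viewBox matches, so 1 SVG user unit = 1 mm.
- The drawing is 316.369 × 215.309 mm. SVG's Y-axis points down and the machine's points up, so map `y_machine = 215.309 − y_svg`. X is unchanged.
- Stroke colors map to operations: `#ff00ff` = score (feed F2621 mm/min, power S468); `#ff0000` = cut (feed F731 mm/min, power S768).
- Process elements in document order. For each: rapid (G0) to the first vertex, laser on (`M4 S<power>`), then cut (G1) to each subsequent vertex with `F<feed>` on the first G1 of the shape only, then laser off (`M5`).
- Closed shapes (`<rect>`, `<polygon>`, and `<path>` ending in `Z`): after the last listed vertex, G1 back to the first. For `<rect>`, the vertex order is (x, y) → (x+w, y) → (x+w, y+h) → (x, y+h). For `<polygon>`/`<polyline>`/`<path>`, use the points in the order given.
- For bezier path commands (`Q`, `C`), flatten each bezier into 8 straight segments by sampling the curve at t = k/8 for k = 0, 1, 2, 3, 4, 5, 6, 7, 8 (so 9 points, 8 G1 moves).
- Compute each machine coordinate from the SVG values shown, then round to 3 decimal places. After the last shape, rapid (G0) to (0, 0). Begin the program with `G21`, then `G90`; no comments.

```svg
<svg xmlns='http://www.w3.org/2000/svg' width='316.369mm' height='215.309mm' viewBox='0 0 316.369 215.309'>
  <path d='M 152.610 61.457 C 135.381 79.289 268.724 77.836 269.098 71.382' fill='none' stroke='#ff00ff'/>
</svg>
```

1 u = 1 mm; y_m = 215.309 − y.

[1] `<path>` cubic bezier, #ff00ff→score S468 F2621: (152.610,153.852) → (152.653,148.041) → (163.490,143.871) → (181.798,141.174) → (204.253,139.782) → (227.533,139.529) → (248.316,140.247) → (263.279,141.769) → (269.098,143.927)

G21
G90
G0 X152.610 Y153.852
M4 S468
G1 X152.653 Y148.041 F2621
G1 X163.490 Y143.871
G1 X181.798 Y141.174
G1 X204.253 Y139.782
G1 X227.533 Y139.529
G1 X248.316 Y140.247
G1 X263.279 Y141.769
G1 X269.098 Y143.927
M5
G0 X0.000 Y0.000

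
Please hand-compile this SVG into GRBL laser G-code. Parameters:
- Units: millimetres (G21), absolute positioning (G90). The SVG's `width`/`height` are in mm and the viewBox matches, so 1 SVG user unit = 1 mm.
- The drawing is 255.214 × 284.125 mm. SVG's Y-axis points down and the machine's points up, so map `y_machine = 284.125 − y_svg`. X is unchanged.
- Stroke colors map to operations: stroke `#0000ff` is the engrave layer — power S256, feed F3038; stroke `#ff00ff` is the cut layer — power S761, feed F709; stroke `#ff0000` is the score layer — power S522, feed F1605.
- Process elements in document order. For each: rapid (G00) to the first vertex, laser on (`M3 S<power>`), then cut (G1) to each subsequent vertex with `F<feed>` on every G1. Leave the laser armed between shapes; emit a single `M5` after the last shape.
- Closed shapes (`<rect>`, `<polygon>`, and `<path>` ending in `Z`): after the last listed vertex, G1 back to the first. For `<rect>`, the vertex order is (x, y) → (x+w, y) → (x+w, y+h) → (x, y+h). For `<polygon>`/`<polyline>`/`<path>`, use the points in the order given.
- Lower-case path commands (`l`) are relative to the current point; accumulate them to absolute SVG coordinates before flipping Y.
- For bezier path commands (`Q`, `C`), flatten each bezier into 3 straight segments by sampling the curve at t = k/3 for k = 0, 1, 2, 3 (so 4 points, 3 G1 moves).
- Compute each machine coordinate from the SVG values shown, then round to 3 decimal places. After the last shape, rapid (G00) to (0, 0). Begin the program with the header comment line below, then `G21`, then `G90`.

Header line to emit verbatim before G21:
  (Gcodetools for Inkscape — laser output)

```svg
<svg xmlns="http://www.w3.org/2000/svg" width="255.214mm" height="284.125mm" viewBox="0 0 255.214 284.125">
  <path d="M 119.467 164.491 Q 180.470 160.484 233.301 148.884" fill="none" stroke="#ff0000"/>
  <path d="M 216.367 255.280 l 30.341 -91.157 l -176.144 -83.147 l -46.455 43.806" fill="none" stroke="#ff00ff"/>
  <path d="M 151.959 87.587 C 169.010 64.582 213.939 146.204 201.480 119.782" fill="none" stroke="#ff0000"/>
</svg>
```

1 u = 1 mm; y_m = 284.125 − y.

[1] `<path>` quadratic bezier, #ff0000→score S522 F1605: (119.467,119.634) → (159.228,123.149) → (197.172,128.351) → (233.301,135.241)

[2] `<path>` open polyline, #ff00ff→cut S761 F709: (216.367,28.845) → (246.708,120.002) → (70.564,203.149) → (24.109,159.343)

[3] `<path>` cubic bezier, #ff0000→score S522 F1605: (151.959,196.538) → (175.145,192.544) → (197.968,166.059) → (201.480,164.343)

(Gcodetools for Inkscape — laser output)
G21
G90
G00 X119.467 Y119.634
M3 S522
G1 X159.228 Y123.149 F1605
G1 X197.172 Y128.351 F1605
G1 X233.301 Y135.241 F1605
G00 X216.367 Y28.845
M3 S761
G1 X246.708 Y120.002 F709
G1 X70.564 Y203.149 F709
G1 X24.109 Y159.343 F709
G00 X151.959 Y196.538
M3 S522
G1 X175.145 Y192.544 F1605
G1 X197.968 Y166.059 F1605
G1 X201.480 Y164.343 F1605
M5
G00 X0.000 Y0.000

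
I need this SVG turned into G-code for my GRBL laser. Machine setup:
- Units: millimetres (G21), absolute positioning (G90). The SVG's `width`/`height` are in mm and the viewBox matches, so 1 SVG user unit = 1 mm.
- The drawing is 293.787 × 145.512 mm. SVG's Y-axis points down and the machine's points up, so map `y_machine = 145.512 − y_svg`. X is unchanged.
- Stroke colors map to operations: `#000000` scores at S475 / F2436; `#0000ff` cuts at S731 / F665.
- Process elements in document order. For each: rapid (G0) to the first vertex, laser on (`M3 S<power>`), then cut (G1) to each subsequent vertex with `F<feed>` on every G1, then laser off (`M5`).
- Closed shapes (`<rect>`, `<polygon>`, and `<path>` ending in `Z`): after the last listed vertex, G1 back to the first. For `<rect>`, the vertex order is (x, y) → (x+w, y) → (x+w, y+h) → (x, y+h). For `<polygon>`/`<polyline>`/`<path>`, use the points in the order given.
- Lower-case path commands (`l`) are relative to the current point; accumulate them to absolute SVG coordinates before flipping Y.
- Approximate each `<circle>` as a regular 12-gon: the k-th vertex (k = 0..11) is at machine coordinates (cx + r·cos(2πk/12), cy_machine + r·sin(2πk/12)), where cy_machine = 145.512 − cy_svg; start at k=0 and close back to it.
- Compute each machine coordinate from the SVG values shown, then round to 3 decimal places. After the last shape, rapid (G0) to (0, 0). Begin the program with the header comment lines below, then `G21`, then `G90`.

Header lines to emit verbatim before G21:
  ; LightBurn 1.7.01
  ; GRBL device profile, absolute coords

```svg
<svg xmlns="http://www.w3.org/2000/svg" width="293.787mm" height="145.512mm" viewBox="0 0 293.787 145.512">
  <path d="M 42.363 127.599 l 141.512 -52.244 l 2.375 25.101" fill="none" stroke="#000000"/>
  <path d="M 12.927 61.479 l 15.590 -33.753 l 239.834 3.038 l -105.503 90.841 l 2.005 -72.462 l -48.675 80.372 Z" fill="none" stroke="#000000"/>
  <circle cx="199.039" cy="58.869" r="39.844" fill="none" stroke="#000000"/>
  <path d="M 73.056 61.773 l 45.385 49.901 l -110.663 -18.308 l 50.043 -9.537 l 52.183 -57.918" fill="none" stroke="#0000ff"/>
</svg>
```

Since the viewBox matches the mm dimensions, user units are millimetres directly. The only transform is the Y-flip y_m = 145.512 − y_svg.

Shape 1 is a open polyline drawn with `<path>`. Its stroke #000000 means score at S475, F2436. After flipping Y the toolpath is (42.363,17.913) → (183.875,70.157) → (186.250,45.056).

Shape 2 is a closed polygon drawn with `<path>`. Its stroke #000000 means score at S475, F2436. After flipping Y the toolpath is (12.927,84.033) → (28.517,117.786) → (268.351,114.748) → (162.848,23.907) → (164.853,96.369) → (116.178,15.997) → (12.927,84.033), returning to the start.

Shape 3 is a circle drawn with `<circle>`. Its stroke #000000 means score at S475, F2436. After flipping Y the toolpath is (238.883,86.643) → (233.545,106.565) → (218.961,121.149) → (199.039,126.487) → (179.117,121.149) → (164.533,106.565) → (159.195,86.643) → (164.533,66.721) → (179.117,52.137) → (199.039,46.799) → (218.961,52.137) → (233.545,66.721) → (238.883,86.643), returning to the start.

Shape 4 is a open polyline drawn with `<path>`. Its stroke #0000ff means cut at S731, F665. After flipping Y the toolpath is (73.056,83.739) → (118.441,33.838) → (7.778,52.146) → (57.821,61.683) → (110.004,119.601).

; LightBurn 1.7.01
; GRBL device profile, absolute coords
G21
G90
G0 X42.363 Y17.913
M3 S475
G1 X183.875 Y70.157 F2436
G1 X186.250 Y45.056 F2436
M5
G0 X12.927 Y84.033
M3 S475
G1 X28.517 Y117.786 F2436
G1 X268.351 Y114.748 F2436
G1 X162.848 Y23.907 F2436
G1 X164.853 Y96.369 F2436
G1 X116.178 Y15.997 F2436
G1 X12.927 Y84.033 F2436
M5
G0 X238.883 Y86.643
M3 S475
G1 X233.545 Y106.565 F2436
G1 X218.961 Y121.149 F2436
G1 X199.039 Y126.487 F2436
G1 X179.117 Y121.149 F2436
G1 X164.533 Y106.565 F2436
G1 X159.195 Y86.643 F2436
G1 X164.533 Y66.721 F2436
G1 X179.117 Y52.137 F2436
G1 X199.039 Y46.799 F2436
G1 X218.961 Y52.137 F2436
G1 X233.545 Y66.721 F2436
G1 X238.883 Y86.643 F2436
M5
G0 X73.056 Y83.739
M3 S731
G1 X118.441 Y33.838 F665
G1 X7.778 Y52.146 F665
G1 X57.821 Y61.683 F665
G1 X110.004 Y119.601 F665
M5
G0 X0.000 Y0.000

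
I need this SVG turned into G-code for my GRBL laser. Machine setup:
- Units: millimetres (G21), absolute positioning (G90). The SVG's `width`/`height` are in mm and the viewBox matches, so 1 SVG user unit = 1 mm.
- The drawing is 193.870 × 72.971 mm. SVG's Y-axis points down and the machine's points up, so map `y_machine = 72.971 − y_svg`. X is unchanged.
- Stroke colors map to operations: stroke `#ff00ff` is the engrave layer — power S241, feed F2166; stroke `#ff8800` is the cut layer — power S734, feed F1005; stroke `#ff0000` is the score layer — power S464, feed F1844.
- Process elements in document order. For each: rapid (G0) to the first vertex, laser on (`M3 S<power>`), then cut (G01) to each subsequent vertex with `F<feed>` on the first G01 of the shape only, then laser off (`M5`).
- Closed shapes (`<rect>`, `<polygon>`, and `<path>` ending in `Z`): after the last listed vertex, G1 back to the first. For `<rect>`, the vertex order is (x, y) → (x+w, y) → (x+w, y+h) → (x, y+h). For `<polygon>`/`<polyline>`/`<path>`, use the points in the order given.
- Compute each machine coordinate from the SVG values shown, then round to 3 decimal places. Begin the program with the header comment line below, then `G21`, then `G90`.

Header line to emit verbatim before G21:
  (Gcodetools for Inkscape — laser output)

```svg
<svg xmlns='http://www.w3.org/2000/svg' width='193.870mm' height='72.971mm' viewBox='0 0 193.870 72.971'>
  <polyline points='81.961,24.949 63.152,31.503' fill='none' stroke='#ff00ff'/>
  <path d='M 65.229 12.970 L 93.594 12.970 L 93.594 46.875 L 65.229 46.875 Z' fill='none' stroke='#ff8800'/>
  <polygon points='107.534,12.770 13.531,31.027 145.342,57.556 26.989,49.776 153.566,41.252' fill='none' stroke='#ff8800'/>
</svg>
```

1 u = 1 mm; y_m = 72.971 − y.

[1] `<polyline>` line segment, #ff00ff→engrave S241 F2166: (81.961,48.022) → (63.152,41.468)

[2] `<path>` rectangle, #ff8800→cut S734 F1005: (65.229,60.001) → (93.594,60.001) → (93.594,26.096) → (65.229,26.096) → (65.229,60.001) (closed)

[3] `<polygon>` closed polygon, #ff8800→cut S734 F1005: (107.534,60.201) → (13.531,41.944) → (145.342,15.415) → (26.989,23.195) → (153.566,31.719) → (107.534,60.201) (closed)

(Gcodetools for Inkscape — laser output)
G21
G90
G0 X81.961 Y48.022
M3 S241
G01 X63.152 Y41.468 F2166
M5
G0 X65.229 Y60.001
M3 S734
G01 X93.594 Y60.001 F1005
G01 X93.594 Y26.096
G01 X65.229 Y26.096
G01 X65.229 Y60.001
M5
G0 X107.534 Y60.201
M3 S734
G01 X13.531 Y41.944 F1005
G01 X145.342 Y15.415
G01 X26.989 Y23.195
G01 X153.566 Y31.719
G01 X107.534 Y60.201
M5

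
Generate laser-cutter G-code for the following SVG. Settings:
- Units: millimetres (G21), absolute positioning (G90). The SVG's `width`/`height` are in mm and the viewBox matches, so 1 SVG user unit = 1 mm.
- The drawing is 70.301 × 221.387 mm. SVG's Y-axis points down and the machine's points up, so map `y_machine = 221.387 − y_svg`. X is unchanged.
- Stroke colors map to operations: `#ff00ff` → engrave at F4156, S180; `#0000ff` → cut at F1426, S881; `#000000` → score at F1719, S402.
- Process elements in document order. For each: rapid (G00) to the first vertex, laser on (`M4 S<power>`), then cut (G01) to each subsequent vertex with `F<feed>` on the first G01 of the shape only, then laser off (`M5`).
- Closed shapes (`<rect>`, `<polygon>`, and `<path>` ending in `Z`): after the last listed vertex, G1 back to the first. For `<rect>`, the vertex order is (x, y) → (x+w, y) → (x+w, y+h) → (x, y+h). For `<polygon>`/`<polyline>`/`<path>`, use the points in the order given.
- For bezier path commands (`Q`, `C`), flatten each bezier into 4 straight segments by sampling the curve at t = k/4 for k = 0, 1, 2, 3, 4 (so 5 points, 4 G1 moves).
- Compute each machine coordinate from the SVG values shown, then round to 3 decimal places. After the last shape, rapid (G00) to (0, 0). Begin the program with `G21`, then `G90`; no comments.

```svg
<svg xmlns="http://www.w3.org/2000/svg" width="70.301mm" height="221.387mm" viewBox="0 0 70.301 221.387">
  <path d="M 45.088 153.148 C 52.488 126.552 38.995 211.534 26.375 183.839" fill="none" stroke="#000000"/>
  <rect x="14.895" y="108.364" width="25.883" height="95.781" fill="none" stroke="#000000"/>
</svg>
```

viewBox `0 0 70.301 221.387` with mm width/height → 1 unit = 1 mm. Flip: y_m = 221.387 − y_svg.

**Shape 1** — `<path>` cubic bezier, stroke `#000000` → score (S402, F1719). Control points (SVG): P0=(45.088,153.148), P1=(52.488,126.552), P2=(38.995,211.534), P3=(26.375,183.839); sampled at t=k/4. Machine vertices: (45.088,68.239) → (47.061,70.769) → (43.239,52.481) → (35.664,34.400) → (26.375,37.548). Open path.

**Shape 2** — `<rect>` rectangle, stroke `#000000` → score (S402, F1719). Machine vertices: (14.895,113.023) → (40.778,113.023) → (40.778,17.242) → (14.895,17.242) → (14.895,113.023). Closed: final G1 returns to the first vertex.

G21
G90
G00 X45.088 Y68.239
M4 S402
G01 X47.061 Y70.769 F1719
G01 X43.239 Y52.481
G01 X35.664 Y34.400
G01 X26.375 Y37.548
M5
G00 X14.895 Y113.023
M4 S402
G01 X40.778 Y113.023 F1719
G01 X40.778 Y17.242
G01 X14.895 Y17.242
G01 X14.895 Y113.023
M5
G00 X0.000 Y0.000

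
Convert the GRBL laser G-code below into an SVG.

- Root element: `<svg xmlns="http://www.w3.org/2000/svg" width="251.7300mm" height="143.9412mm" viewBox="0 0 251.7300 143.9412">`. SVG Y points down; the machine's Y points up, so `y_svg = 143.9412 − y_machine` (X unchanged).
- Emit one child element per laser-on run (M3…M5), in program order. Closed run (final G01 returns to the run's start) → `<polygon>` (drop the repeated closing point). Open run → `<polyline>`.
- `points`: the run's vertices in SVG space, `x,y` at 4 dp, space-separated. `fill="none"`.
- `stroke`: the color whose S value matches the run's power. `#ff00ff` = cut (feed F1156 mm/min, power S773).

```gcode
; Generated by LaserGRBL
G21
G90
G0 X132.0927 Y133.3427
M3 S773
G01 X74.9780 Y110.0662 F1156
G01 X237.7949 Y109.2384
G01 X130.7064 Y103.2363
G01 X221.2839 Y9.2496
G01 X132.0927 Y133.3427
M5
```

y_svg = 143.9412 − y_m. Every run uses S773, so all elements get stroke `#ff00ff` (cut).

[1] closed run; points: 132.0927,10.5985 74.9780,33.8750 237.7949,34.7028 130.7064,40.7049 221.2839,134.6916

<svg xmlns="http://www.w3.org/2000/svg" width="251.7300mm" height="143.9412mm" viewBox="0 0 251.7300 143.9412">
  <polygon points="132.0927,10.5985 74.9780,33.8750 237.7949,34.7028 130.7064,40.7049 221.2839,134.6916" fill="none" stroke="#ff00ff"/>
</svg>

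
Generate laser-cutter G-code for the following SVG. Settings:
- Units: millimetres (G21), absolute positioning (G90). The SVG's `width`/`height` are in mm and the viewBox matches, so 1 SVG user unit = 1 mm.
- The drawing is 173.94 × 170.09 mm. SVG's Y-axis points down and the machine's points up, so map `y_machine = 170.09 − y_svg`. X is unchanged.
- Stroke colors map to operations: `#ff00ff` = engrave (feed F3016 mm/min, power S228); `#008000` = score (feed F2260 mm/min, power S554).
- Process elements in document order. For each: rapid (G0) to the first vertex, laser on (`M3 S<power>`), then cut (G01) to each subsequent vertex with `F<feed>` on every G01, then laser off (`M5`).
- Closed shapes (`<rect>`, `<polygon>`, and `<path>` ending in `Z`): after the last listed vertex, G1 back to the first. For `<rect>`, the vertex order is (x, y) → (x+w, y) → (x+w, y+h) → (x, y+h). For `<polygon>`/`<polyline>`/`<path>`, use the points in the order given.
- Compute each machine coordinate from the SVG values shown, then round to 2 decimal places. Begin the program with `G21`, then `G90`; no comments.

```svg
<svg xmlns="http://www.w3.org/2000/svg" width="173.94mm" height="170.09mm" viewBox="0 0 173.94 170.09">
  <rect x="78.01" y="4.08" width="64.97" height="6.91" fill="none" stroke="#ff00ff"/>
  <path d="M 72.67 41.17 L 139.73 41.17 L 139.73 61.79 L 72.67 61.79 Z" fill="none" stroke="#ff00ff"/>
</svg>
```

G21
G90
G0 X78.01 Y166.01
M3 S228
G01 X142.98 Y166.01 F3016
G01 X142.98 Y159.10 F3016
G01 X78.01 Y159.10 F3016
G01 X78.01 Y166.01 F3016
M5
G0 X72.67 Y128.92
M3 S228
G01 X139.73 Y128.92 F3016
G01 X139.73 Y108.30 F3016
G01 X72.67 Y108.30 F3016
G01 X72.67 Y128.92 F3016
M5

1 u = 1 mm; y_m = 170.09 − y.

[1] `<rect>` rectangle, #ff00ff→engrave S228 F3016: (78.01,166.01) → (142.98,166.01) → (142.98,159.10) → (78.01,159.10) → (78.01,166.01) (closed)

[2] `<path>` rectangle, #ff00ff→engrave S228 F3016: (72.67,128.92) → (139.73,128.92) → (139.73,108.30) → (72.67,108.30) → (72.67,128.92) (closed)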